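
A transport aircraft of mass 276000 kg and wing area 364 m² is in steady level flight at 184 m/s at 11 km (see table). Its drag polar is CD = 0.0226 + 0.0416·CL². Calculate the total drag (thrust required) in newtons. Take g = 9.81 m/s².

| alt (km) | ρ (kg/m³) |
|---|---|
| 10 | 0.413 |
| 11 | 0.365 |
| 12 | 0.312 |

At 11 km, from the table: ρ = 0.365 kg/m³.
In steady level flight, lift balances weight: W = mg = 276000 × 9.81 = 2.7076×10^6 N.
Dynamic pressure q = 0.5 × 0.365 × 184² = 6179 Pa.
CL = 2W/(ρv²S) = 2×2.7076×10^6/(0.365×184²×364) = 1.204.
CD = 0.0226 + 0.0416 × 1.204² = 0.08289.
D = q·S·CD = 6179 × 364 × 0.08289 = 1.864×10^5 N

D = 1.86×10^5 N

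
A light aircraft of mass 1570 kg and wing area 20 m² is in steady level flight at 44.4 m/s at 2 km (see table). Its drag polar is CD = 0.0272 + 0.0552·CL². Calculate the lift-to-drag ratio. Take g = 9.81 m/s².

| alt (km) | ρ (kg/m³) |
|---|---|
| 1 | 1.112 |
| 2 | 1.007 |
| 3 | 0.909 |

L/D = 12.8

At 2 km, from the table: ρ = 1.007 kg/m³.
Weight W = mg = 1570 × 9.81 = 15402 N; in level flight L = W.
Dynamic pressure q = 0.5 × 1.007 × 44.4² = 992.6 Pa.
CL = W/(q·S) = 15402 / (992.6 × 20) = 0.7758.
CD = 0.0272 + 0.0552 × 0.7758² = 0.06043.
L/D = CL/CD = 0.7758 / 0.06043 = 12.8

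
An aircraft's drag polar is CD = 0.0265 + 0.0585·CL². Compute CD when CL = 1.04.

CD = 0.0898

CD = 0.0265 + 0.0585 × 1.04² = 0.0265 + 0.06327 = 0.0898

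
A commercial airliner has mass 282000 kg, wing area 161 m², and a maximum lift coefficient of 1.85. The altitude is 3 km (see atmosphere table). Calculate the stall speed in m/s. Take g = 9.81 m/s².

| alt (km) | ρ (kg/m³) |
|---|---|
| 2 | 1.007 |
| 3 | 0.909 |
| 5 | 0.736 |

At 3 km, from the table: ρ = 0.909 kg/m³.
At stall, lift equals weight: L = W = m·g = 282000 × 9.81 = 2.766×10^6 N.
From L = ½ρV²S·CL,max = W: V_stall = √(2W/(ρSCL,max)) = √(2·2.766×10^6/(0.909·161·1.85))
V_stall = √20440 = 143 m/s

V_stall = 143 m/s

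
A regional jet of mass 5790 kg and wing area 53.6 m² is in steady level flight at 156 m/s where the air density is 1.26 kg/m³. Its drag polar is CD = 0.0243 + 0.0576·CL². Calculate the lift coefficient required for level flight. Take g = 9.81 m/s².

In steady level flight, lift balances weight: W = mg = 5790 × 9.81 = 56800 N.
Dynamic pressure q = 0.5 × 1.26 × 156² = 15330 Pa.
Required CL = L/(qS) = 56800/(15330·53.6) = 0.06912.

CL = 0.0691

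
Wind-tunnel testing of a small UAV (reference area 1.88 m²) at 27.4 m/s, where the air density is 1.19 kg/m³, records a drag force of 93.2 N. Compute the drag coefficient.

From D = ½ρv²S·CD, rearranging gives CD = 2D/(ρv²S).
CD = 2 × 93.2 / (1.19 × 27.4² × 1.88) = 0.111

CD = 0.111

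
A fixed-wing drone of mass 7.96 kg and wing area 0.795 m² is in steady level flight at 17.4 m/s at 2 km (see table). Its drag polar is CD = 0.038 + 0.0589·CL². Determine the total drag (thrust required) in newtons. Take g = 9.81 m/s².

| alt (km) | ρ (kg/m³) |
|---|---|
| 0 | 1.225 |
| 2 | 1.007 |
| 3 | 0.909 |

D = 7.57 N

At 2 km, from the table: ρ = 1.007 kg/m³.
In steady level flight, lift balances weight: W = mg = 7.96 × 9.81 = 78.088 N.
Dynamic pressure q = 0.5 × 1.007 × 17.4² = 152.4 Pa.
Required CL = L/(qS) = 78.088/(152.4·0.795) = 0.6443.
CD = 0.038 + 0.0589 × 0.6443² = 0.06245.
D = q·S·CD = 152.4 × 0.795 × 0.06245 = 7.569 N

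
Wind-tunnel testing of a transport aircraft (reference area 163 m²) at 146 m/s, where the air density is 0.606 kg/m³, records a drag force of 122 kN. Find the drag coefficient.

From D = ½ρv²S·CD, rearranging gives CD = 2D/(ρv²S).
CD = 2 × 1.22×10^5 / (0.606 × 146² × 163) = 0.116

CD = 0.116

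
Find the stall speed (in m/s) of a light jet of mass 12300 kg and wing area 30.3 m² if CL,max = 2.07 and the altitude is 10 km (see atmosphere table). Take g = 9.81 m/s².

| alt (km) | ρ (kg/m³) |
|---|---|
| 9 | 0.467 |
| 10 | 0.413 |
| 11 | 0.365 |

V_stall = 96.5 m/s

At 10 km, from the table: ρ = 0.413 kg/m³.
Weight W = mg = 12300 × 9.81 = 1.207×10^5 N.
V_stall = √(2W/(ρ·S·CL,max)) = √(2 × 1.207×10^5 / (0.413 × 30.3 × 2.07))
V_stall = √9316 = 96.5 m/s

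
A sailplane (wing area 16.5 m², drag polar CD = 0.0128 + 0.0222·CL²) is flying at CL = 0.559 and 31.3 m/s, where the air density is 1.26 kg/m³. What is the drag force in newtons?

D = 201 N

CD = 0.0128 + 0.0222 × 0.559² = 0.01974
D = ½ρv²S·CD = ½ × 1.26 × 31.3² × 16.5 × 0.01974 = 201 N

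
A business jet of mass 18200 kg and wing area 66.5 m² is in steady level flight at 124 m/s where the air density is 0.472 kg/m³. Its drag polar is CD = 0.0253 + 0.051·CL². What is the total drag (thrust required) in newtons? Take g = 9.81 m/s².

D = 12800 N

Level flight ⇒ L = W = m·g = 18200 × 9.81 = 1.7854×10^5 N.
q = ½ρv² = ½ × 0.472 × 124² = 3629 Pa.
CL = 2W/(ρv²S) = 2×1.7854×10^5/(0.472×124²×66.5) = 0.7399.
CD = 0.0253 + 0.051 × 0.7399² = 0.05322.
D = q·S·CD = 3629 × 66.5 × 0.05322 = 12840 N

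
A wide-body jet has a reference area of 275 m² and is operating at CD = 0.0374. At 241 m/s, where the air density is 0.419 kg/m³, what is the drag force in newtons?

Dynamic pressure q = ½ρv² = ½ × 0.419 × 241² = 12170 Pa.
D = q·S·CD = 12170 × 275 × 0.0374 = 1.25×10^5 N ≈ 125 kN

D = 1.25×10^5 N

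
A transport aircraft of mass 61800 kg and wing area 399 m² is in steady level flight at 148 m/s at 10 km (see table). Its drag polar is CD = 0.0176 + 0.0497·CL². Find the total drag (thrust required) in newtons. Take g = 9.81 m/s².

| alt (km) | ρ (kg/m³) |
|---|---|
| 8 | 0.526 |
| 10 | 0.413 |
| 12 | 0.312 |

At 10 km, from the table: ρ = 0.413 kg/m³.
In steady level flight, lift balances weight: W = mg = 61800 × 9.81 = 6.0626×10^5 N.
Dynamic pressure q = 0.5 × 0.413 × 148² = 4523 Pa.
CL = 2W/(ρv²S) = 2×6.0626×10^5/(0.413×148²×399) = 0.3359.
CD = 0.0176 + 0.0497 × 0.3359² = 0.02321.
D = q·S·CD = 4523 × 399 × 0.02321 = 41890 N

D = 41900 N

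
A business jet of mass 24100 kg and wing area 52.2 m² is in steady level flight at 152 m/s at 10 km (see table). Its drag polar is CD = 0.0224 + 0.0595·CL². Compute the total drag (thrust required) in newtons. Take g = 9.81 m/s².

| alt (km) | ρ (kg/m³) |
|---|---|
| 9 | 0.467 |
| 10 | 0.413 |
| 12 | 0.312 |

D = 18900 N

At 10 km, from the table: ρ = 0.413 kg/m³.
In steady level flight, lift balances weight: W = mg = 24100 × 9.81 = 2.3642×10^5 N.
Dynamic pressure q = 0.5 × 0.413 × 152² = 4771 Pa.
CL = 2W/(ρv²S) = 2×2.3642×10^5/(0.413×152²×52.2) = 0.9493.
CD = 0.0224 + 0.0595 × 0.9493² = 0.07602.
D = q·S·CD = 4771 × 52.2 × 0.07602 = 18930 N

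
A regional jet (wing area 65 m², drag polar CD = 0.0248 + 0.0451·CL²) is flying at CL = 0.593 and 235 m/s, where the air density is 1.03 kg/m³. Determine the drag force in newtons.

CD = 0.0248 + 0.0451 × 0.593² = 0.04066
D = ½ρv²S·CD = ½ × 1.03 × 235² × 65 × 0.04066 = 75200 N

D = 75200 N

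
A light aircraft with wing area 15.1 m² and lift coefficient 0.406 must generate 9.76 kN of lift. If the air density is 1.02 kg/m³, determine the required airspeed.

v = 55.9 m/s

L = ½ρv²S·CL ⇒ v = √(2L/(ρ·S·CL))
v = √(2 × 9760 / (1.02 × 15.1 × 0.406)) = √3122 = 55.9 m/s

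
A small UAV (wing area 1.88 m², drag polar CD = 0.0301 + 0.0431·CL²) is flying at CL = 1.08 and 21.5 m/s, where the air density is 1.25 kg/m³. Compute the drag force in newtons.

CD = 0.0301 + 0.0431 × 1.08² = 0.08037
D = ½ρv²S·CD = ½ × 1.25 × 21.5² × 1.88 × 0.08037 = 43.7 N

D = 43.7 N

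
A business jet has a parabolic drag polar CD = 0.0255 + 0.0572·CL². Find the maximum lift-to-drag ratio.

For CD = CD0 + K·CL², (L/D)max occurs at CL* = √(CD0/K) and equals 1/(2√(K·CD0)).
(L/D)max = 1/(2√(0.0572 × 0.0255)) = 1/(2 × 0.03819) = 13.1

(L/D)max = 13.1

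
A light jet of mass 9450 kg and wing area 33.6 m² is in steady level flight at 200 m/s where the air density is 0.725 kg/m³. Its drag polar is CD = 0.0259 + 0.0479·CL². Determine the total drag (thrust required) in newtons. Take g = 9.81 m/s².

D = 13500 N

In steady level flight, lift balances weight: W = mg = 9450 × 9.81 = 92704 N.
Dynamic pressure q = 0.5 × 0.725 × 200² = 14500 Pa.
Required CL = L/(qS) = 92704/(14500·33.6) = 0.1903.
CD = 0.0259 + 0.0479 × 0.1903² = 0.02763.
D = q·S·CD = 14500 × 33.6 × 0.02763 = 13460 N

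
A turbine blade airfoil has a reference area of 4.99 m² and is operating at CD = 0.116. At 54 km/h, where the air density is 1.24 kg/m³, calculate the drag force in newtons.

D = 80.7 N

Convert speed: v = 54 km/h ÷ 3.6 = 15 m/s.
D = ½ρv²S·CD = ½ × 1.24 × 15² × 4.99 × 0.116 = 80.7 N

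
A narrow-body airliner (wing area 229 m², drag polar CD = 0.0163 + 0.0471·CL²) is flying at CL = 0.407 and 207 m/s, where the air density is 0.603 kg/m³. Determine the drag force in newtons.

D = 71300 N

CD = 0.0163 + 0.0471 × 0.407² = 0.0241
D = ½ρv²S·CD = ½ × 0.603 × 207² × 229 × 0.0241 = 71300 N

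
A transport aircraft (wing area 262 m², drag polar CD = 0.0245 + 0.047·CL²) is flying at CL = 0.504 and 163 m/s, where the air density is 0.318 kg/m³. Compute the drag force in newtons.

CD = 0.0245 + 0.047 × 0.504² = 0.03644
D = ½ρv²S·CD = ½ × 0.318 × 163² × 262 × 0.03644 = 40300 N

D = 40300 N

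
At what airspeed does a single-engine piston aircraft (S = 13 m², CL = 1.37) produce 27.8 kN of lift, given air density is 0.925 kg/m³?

v = 58.1 m/s

L = ½ρv²S·CL ⇒ v = √(2L/(ρ·S·CL))
v = √(2 × 27800 / (0.925 × 13 × 1.37)) = √3375 = 58.1 m/s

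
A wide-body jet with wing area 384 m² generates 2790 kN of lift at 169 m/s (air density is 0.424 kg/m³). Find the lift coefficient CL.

CL = 1.2

From L = ½ρv²S·CL, rearranging gives CL = 2L/(ρv²S).
CL = 2 × 2.79×10^6 / (0.424 × 169² × 384) = 1.2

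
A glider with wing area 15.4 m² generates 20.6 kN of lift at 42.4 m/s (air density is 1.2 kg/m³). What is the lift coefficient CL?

From L = ½ρv²S·CL, rearranging gives CL = 2L/(ρv²S).
CL = 2 × 20600 / (1.2 × 42.4² × 15.4) = 1.24

CL = 1.24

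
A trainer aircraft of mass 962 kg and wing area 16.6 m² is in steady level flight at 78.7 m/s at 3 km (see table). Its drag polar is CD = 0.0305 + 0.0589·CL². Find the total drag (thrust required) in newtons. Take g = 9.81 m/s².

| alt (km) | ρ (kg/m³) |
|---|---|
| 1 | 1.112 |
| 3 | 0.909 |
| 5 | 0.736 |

At 3 km, from the table: ρ = 0.909 kg/m³.
Level flight ⇒ L = W = m·g = 962 × 9.81 = 9437.2 N.
Dynamic pressure q = 0.5 × 0.909 × 78.7² = 2815 Pa.
CL = W/(q·S) = 9437.2 / (2815 × 16.6) = 0.202.
CD = 0.0305 + 0.0589 × 0.202² = 0.0329.
D = q·S·CD = 2815 × 16.6 × 0.0329 = 1538 N

D = 1540 N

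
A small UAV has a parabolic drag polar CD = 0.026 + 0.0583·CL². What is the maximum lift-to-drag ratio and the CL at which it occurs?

(L/D)max = 12.8, at CL = 0.668

For CD = CD0 + K·CL², (L/D)max occurs at CL* = √(CD0/K) and equals 1/(2√(K·CD0)).
(L/D)max = 1/(2√(0.0583 × 0.026)) = 1/(2 × 0.03893) = 12.8
CL* = √(0.026/0.0583) = 0.668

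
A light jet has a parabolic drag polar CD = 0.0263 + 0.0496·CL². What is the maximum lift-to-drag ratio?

For CD = CD0 + K·CL², (L/D)max occurs at CL* = √(CD0/K) and equals 1/(2√(K·CD0)).
(L/D)max = 1/(2√(0.0496 × 0.0263)) = 1/(2 × 0.03612) = 13.8

(L/D)max = 13.8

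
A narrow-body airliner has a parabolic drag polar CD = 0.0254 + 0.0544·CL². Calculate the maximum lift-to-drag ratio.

For CD = CD0 + K·CL², (L/D)max occurs at CL* = √(CD0/K) and equals 1/(2√(K·CD0)).
(L/D)max = 1/(2√(0.0544 × 0.0254)) = 1/(2 × 0.03717) = 13.5

(L/D)max = 13.5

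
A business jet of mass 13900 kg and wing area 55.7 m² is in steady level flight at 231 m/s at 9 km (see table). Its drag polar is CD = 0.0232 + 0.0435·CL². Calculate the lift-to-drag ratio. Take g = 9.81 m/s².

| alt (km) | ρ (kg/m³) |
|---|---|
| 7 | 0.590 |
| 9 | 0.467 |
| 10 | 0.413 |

L/D = 7.9

At 9 km, from the table: ρ = 0.467 kg/m³.
In steady level flight, lift balances weight: W = mg = 13900 × 9.81 = 1.3636×10^5 N.
q = ½ρv² = ½ × 0.467 × 231² = 12460 Pa.
Required CL = L/(qS) = 1.3636×10^5/(12460·55.7) = 0.1965.
CD = 0.0232 + 0.0435 × 0.1965² = 0.02488.
L/D = CL/CD = 0.1965 / 0.02488 = 7.9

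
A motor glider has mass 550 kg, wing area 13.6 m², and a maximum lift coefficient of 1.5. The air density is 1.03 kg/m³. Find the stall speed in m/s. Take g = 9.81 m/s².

V_stall = 22.7 m/s

Stall occurs when L = W at CL,max. W = mg = 550 × 9.81 = 5396 N.
V_stall = √(2W/(ρ·S·CL,max)) = √(2 × 5396 / (1.03 × 13.6 × 1.5))
V_stall = √513.6 = 22.7 m/s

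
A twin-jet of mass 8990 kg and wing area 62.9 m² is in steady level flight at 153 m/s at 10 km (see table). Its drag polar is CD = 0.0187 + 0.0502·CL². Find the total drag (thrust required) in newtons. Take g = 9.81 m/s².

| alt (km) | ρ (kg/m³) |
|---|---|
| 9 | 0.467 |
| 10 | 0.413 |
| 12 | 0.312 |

At 10 km, from the table: ρ = 0.413 kg/m³.
Level flight ⇒ L = W = m·g = 8990 × 9.81 = 88192 N.
Dynamic pressure q = 0.5 × 0.413 × 153² = 4834 Pa.
CL = 2W/(ρv²S) = 2×88192/(0.413×153²×62.9) = 0.2901.
CD = 0.0187 + 0.0502 × 0.2901² = 0.02292.
D = q·S·CD = 4834 × 62.9 × 0.02292 = 6970 N

D = 6970 N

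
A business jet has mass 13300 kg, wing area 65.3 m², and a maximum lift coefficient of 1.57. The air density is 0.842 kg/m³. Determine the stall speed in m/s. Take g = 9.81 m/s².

V_stall = 55 m/s

At stall, lift equals weight: L = W = m·g = 13300 × 9.81 = 1.305×10^5 N.
From L = ½ρV²S·CL,max = W: V_stall = √(2W/(ρSCL,max)) = √(2·1.305×10^5/(0.842·65.3·1.57))
V_stall = √3023 = 55 m/s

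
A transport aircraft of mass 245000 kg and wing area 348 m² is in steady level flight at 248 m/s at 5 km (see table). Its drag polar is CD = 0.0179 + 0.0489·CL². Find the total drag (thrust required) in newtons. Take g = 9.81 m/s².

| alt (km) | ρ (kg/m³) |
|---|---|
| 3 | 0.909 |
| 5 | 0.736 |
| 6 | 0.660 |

At 5 km, from the table: ρ = 0.736 kg/m³.
Level flight ⇒ L = W = m·g = 245000 × 9.81 = 2.4034×10^6 N.
Dynamic pressure q = 0.5 × 0.736 × 248² = 22630 Pa.
CL = W/(q·S) = 2.4034×10^6 / (22630 × 348) = 0.3051.
CD = 0.0179 + 0.0489 × 0.3051² = 0.02245.
D = q·S·CD = 22630 × 348 × 0.02245 = 1.769×10^5 N

D = 1.77×10^5 N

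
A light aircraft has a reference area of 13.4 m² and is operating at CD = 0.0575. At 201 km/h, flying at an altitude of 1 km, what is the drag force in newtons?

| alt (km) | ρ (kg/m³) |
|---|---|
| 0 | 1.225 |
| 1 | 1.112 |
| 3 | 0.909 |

D = 1340 N

At 1 km, from the table: ρ = 1.112 kg/m³.
Convert speed: v = 201 km/h ÷ 3.6 = 55.83 m/s.
Dynamic pressure q = ½ρv² = ½ × 1.112 × 55.83² = 1733 Pa.
D = q·S·CD = 1733 × 13.4 × 0.0575 = 1340 N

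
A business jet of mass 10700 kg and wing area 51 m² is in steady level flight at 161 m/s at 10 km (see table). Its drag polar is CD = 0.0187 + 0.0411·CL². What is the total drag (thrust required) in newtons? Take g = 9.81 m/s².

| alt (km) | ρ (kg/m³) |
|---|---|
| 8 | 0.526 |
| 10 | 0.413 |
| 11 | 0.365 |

At 10 km, from the table: ρ = 0.413 kg/m³.
Level flight ⇒ L = W = m·g = 10700 × 9.81 = 1.0497×10^5 N.
Dynamic pressure q = 0.5 × 0.413 × 161² = 5353 Pa.
CL = W/(q·S) = 1.0497×10^5 / (5353 × 51) = 0.3845.
CD = 0.0187 + 0.0411 × 0.3845² = 0.02478.
D = q·S·CD = 5353 × 51 × 0.02478 = 6764 N

D = 6760 N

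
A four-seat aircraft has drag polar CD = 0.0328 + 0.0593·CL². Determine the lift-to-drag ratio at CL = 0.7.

CD = 0.0328 + 0.0593 × 0.7² = 0.06186
L/D = CL/CD = 0.7 / 0.06186 = 11.3

L/D = 11.3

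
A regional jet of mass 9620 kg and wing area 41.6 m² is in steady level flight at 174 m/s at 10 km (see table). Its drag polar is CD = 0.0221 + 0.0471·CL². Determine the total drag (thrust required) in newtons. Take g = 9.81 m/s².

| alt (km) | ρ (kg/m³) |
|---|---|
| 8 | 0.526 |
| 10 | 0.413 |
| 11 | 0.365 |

D = 7360 N

At 10 km, from the table: ρ = 0.413 kg/m³.
Weight W = mg = 9620 × 9.81 = 94372 N; in level flight L = W.
q = ½ρv² = ½ × 0.413 × 174² = 6252 Pa.
Required CL = L/(qS) = 94372/(6252·41.6) = 0.3629.
CD = 0.0221 + 0.0471 × 0.3629² = 0.0283.
D = q·S·CD = 6252 × 41.6 × 0.0283 = 7361 N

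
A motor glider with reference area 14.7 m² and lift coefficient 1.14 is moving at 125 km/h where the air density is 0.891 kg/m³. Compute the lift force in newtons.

L = 9000 N

Convert speed: v = 125 km/h ÷ 3.6 = 34.72 m/s.
L = ½ρv²S·CL = ½ × 0.891 × 34.72² × 14.7 × 1.14 = 9000 N ≈ 9 kN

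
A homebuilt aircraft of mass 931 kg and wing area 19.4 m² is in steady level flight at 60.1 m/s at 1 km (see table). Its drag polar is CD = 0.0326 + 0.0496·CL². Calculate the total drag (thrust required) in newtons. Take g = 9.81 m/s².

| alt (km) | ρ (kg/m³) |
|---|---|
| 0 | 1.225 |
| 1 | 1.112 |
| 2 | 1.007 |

D = 1380 N

At 1 km, from the table: ρ = 1.112 kg/m³.
Weight W = mg = 931 × 9.81 = 9133.1 N; in level flight L = W.
q = ½ρv² = ½ × 1.112 × 60.1² = 2008 Pa.
CL = W/(q·S) = 9133.1 / (2008 × 19.4) = 0.2344.
CD = 0.0326 + 0.0496 × 0.2344² = 0.03533.
D = q·S·CD = 2008 × 19.4 × 0.03533 = 1376 N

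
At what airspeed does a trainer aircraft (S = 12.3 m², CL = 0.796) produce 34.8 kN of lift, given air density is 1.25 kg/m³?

L = ½ρv²S·CL ⇒ v = √(2L/(ρ·S·CL))
v = √(2 × 34800 / (1.25 × 12.3 × 0.796)) = √5687 = 75.4 m/s

v = 75.4 m/s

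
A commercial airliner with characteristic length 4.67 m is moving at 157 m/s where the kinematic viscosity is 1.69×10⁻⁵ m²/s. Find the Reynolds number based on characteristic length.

Re = 4.34×10^7

Re = v·c/ν = 157 × 4.67 / (1.69×10⁻⁵) = 4.34×10^7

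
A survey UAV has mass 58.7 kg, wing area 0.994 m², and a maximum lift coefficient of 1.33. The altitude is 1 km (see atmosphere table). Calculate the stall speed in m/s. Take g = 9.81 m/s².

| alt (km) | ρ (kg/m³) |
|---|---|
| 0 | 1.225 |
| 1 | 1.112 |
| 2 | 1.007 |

V_stall = 28 m/s

At 1 km, from the table: ρ = 1.112 kg/m³.
Stall occurs when L = W at CL,max. W = mg = 58.7 × 9.81 = 575.8 N.
V_stall = √(2W/(ρ·S·CL,max)) = √(2 × 575.8 / (1.112 × 0.994 × 1.33))
V_stall = √783.4 = 28 m/s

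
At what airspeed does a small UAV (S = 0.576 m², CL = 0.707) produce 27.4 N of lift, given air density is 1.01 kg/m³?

v = 11.5 m/s

L = ½ρv²S·CL ⇒ v = √(2L/(ρ·S·CL))
v = √(2 × 27.4 / (1.01 × 0.576 × 0.707)) = √133.2 = 11.5 m/s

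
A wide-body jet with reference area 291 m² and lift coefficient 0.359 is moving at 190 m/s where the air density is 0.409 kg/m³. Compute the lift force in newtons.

Dynamic pressure q = ½ρv² = ½ × 0.409 × 190² = 7382 Pa.
L = q·S·CL = 7382 × 291 × 0.359 = 7.71×10^5 N ≈ 771 kN

L = 7.71×10^5 N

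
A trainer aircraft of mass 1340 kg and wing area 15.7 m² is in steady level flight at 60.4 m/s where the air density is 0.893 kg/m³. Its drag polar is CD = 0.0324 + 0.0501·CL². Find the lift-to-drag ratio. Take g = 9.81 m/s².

L/D = 11.3

Weight W = mg = 1340 × 9.81 = 13145 N; in level flight L = W.
Dynamic pressure q = 0.5 × 0.893 × 60.4² = 1629 Pa.
CL = 2W/(ρv²S) = 2×13145/(0.893×60.4²×15.7) = 0.514.
CD = 0.0324 + 0.0501 × 0.514² = 0.04564.
L/D = CL/CD = 0.514 / 0.04564 = 11.3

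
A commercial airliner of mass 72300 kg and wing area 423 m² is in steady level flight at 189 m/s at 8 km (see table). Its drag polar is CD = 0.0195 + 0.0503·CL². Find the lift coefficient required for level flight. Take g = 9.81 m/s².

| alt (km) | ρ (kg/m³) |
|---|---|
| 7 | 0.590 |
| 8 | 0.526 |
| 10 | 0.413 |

CL = 0.178

At 8 km, from the table: ρ = 0.526 kg/m³.
Weight W = mg = 72300 × 9.81 = 7.0926×10^5 N; in level flight L = W.
q = ½ρv² = ½ × 0.526 × 189² = 9395 Pa.
Required CL = L/(qS) = 7.0926×10^5/(9395·423) = 0.1785.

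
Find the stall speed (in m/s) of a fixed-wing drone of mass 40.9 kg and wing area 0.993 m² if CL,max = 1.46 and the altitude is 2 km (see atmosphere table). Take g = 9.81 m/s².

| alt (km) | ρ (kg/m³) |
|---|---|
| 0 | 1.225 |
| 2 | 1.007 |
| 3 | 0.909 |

At 2 km, from the table: ρ = 1.007 kg/m³.
At stall, lift equals weight: L = W = m·g = 40.9 × 9.81 = 401.2 N.
From L = ½ρV²S·CL,max = W: V_stall = √(2W/(ρSCL,max)) = √(2·401.2/(1.007·0.993·1.46))
V_stall = √549.7 = 23.4 m/s

V_stall = 23.4 m/s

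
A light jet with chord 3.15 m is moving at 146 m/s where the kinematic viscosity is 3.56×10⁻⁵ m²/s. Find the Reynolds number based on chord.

Re = 1.29×10^7

Re = v·c/ν = 146 × 3.15 / (3.56×10⁻⁵) = 1.29×10^7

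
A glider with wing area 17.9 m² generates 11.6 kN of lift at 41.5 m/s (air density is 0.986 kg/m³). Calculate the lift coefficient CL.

CL = 0.763

From L = ½ρv²S·CL, rearranging gives CL = 2L/(ρv²S).
CL = 2 × 11600 / (0.986 × 41.5² × 17.9) = 0.763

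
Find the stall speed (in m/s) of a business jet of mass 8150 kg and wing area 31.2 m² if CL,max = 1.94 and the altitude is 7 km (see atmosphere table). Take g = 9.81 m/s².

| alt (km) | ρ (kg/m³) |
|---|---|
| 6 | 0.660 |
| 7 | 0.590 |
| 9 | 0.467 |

V_stall = 66.9 m/s

At 7 km, from the table: ρ = 0.590 kg/m³.
Stall occurs when L = W at CL,max. W = mg = 8150 × 9.81 = 79950 N.
From L = ½ρV²S·CL,max = W: V_stall = √(2W/(ρSCL,max)) = √(2·79950/(0.59·31.2·1.94))
V_stall = √4478 = 66.9 m/s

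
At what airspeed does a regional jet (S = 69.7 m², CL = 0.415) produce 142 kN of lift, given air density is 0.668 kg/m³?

L = ½ρv²S·CL ⇒ v = √(2L/(ρ·S·CL))
v = √(2 × 1.42×10^5 / (0.668 × 69.7 × 0.415)) = √14700 = 121 m/s

v = 121 m/s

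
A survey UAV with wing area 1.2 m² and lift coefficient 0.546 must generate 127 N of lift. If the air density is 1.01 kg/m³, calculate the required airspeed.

L = ½ρv²S·CL ⇒ v = √(2L/(ρ·S·CL))
v = √(2 × 127 / (1.01 × 1.2 × 0.546)) = √383.8 = 19.6 m/s

v = 19.6 m/s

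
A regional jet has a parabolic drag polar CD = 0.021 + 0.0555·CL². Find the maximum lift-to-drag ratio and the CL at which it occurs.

(L/D)max = 14.6, at CL = 0.615

For CD = CD0 + K·CL², (L/D)max occurs at CL* = √(CD0/K) and equals 1/(2√(K·CD0)).
(L/D)max = 1/(2√(0.0555 × 0.021)) = 1/(2 × 0.03414) = 14.6
CL* = √(0.021/0.0555) = 0.615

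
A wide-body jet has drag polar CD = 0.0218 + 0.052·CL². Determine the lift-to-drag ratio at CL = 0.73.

CD = 0.0218 + 0.052 × 0.73² = 0.04951
L/D = CL/CD = 0.73 / 0.04951 = 14.7

L/D = 14.7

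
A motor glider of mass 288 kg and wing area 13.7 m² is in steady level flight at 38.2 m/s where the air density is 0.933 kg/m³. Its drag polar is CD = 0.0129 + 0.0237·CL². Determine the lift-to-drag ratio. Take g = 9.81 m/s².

L/D = 20.1

Weight W = mg = 288 × 9.81 = 2825.3 N; in level flight L = W.
Dynamic pressure q = 0.5 × 0.933 × 38.2² = 680.7 Pa.
Required CL = L/(qS) = 2825.3/(680.7·13.7) = 0.3029.
CD = 0.0129 + 0.0237 × 0.3029² = 0.01508.
L/D = CL/CD = 0.3029 / 0.01508 = 20.1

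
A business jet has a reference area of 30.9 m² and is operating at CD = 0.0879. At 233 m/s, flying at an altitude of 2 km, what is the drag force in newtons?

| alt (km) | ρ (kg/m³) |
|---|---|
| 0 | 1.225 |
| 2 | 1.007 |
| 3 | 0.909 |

D = 74200 N

At 2 km, from the table: ρ = 1.007 kg/m³.
D = ½ρv²S·CD = ½ × 1.007 × 233² × 30.9 × 0.0879 = 74200 N ≈ 74.2 kN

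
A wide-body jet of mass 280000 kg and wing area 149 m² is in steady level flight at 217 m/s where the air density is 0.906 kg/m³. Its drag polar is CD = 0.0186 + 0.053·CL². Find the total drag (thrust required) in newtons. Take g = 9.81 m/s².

D = 1.85×10^5 N

In steady level flight, lift balances weight: W = mg = 280000 × 9.81 = 2.7468×10^6 N.
q = ½ρv² = ½ × 0.906 × 217² = 21330 Pa.
CL = W/(q·S) = 2.7468×10^6 / (21330 × 149) = 0.8642.
CD = 0.0186 + 0.053 × 0.8642² = 0.05818.
D = q·S·CD = 21330 × 149 × 0.05818 = 1.849×10^5 N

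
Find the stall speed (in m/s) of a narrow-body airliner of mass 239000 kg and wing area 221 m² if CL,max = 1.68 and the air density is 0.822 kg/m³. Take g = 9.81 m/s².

Weight W = mg = 239000 × 9.81 = 2.345×10^6 N.
From L = ½ρV²S·CL,max = W: V_stall = √(2W/(ρSCL,max)) = √(2·2.345×10^6/(0.822·221·1.68))
V_stall = √15360 = 124 m/s

V_stall = 124 m/s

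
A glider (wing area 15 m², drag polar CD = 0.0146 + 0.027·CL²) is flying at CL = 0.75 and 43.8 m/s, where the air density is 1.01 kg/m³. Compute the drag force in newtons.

D = 433 N

CD = 0.0146 + 0.027 × 0.75² = 0.02979
D = ½ρv²S·CD = ½ × 1.01 × 43.8² × 15 × 0.02979 = 433 N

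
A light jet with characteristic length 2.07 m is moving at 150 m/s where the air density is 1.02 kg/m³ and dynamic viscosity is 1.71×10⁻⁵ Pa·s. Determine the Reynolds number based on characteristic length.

Re = ρ·v·c/μ = 1.02 × 150 × 2.07 / (1.71×10⁻⁵) = 1.85×10^7

Re = 1.85×10^7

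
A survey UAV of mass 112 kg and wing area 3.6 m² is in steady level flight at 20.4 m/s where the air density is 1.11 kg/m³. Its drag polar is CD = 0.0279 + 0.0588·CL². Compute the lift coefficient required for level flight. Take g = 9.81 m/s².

Level flight ⇒ L = W = m·g = 112 × 9.81 = 1098.7 N.
Dynamic pressure q = 0.5 × 1.11 × 20.4² = 231 Pa.
Required CL = L/(qS) = 1098.7/(231·3.6) = 1.321.

CL = 1.32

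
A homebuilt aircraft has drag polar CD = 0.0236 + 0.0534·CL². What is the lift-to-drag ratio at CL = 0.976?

CD = 0.0236 + 0.0534 × 0.976² = 0.07447
L/D = CL/CD = 0.976 / 0.07447 = 13.1

L/D = 13.1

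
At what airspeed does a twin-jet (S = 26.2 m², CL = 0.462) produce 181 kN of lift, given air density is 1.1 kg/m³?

L = ½ρv²S·CL ⇒ v = √(2L/(ρ·S·CL))
v = √(2 × 1.81×10^5 / (1.1 × 26.2 × 0.462)) = √27190 = 165 m/s

v = 165 m/s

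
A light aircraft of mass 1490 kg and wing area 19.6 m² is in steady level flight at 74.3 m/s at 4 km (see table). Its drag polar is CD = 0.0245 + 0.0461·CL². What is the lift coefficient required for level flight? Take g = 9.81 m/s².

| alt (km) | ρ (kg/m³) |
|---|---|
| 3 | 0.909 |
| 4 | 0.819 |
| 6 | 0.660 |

At 4 km, from the table: ρ = 0.819 kg/m³.
In steady level flight, lift balances weight: W = mg = 1490 × 9.81 = 14617 N.
Dynamic pressure q = 0.5 × 0.819 × 74.3² = 2261 Pa.
CL = 2W/(ρv²S) = 2×14617/(0.819×74.3²×19.6) = 0.3299.

CL = 0.33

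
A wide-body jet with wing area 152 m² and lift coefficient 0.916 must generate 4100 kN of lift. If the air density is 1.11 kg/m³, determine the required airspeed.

L = ½ρv²S·CL ⇒ v = √(2L/(ρ·S·CL))
v = √(2 × 4.1×10^6 / (1.11 × 152 × 0.916)) = √53060 = 230 m/s

v = 230 m/s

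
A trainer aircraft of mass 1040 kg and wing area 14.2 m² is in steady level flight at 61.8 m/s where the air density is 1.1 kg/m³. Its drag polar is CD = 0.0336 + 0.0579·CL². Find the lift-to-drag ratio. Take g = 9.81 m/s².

L/D = 8.47

Level flight ⇒ L = W = m·g = 1040 × 9.81 = 10202 N.
Dynamic pressure q = 0.5 × 1.1 × 61.8² = 2101 Pa.
CL = 2W/(ρv²S) = 2×10202/(1.1×61.8²×14.2) = 0.342.
CD = 0.0336 + 0.0579 × 0.342² = 0.04037.
L/D = CL/CD = 0.342 / 0.04037 = 8.47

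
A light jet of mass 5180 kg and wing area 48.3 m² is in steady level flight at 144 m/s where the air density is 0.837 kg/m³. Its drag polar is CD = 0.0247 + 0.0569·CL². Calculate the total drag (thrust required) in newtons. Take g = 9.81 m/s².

Level flight ⇒ L = W = m·g = 5180 × 9.81 = 50816 N.
q = ½ρv² = ½ × 0.837 × 144² = 8678 Pa.
CL = W/(q·S) = 50816 / (8678 × 48.3) = 0.1212.
CD = 0.0247 + 0.0569 × 0.1212² = 0.02554.
D = q·S·CD = 8678 × 48.3 × 0.02554 = 10700 N

D = 10700 N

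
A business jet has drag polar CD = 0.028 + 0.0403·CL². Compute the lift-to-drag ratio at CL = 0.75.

CD = 0.028 + 0.0403 × 0.75² = 0.05067
L/D = CL/CD = 0.75 / 0.05067 = 14.8

L/D = 14.8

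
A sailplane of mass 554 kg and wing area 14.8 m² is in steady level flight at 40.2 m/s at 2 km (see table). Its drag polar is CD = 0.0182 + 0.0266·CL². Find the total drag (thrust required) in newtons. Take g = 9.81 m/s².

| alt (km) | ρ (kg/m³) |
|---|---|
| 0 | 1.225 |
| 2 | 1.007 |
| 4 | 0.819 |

At 2 km, from the table: ρ = 1.007 kg/m³.
In steady level flight, lift balances weight: W = mg = 554 × 9.81 = 5434.7 N.
Dynamic pressure q = 0.5 × 1.007 × 40.2² = 813.7 Pa.
CL = 2W/(ρv²S) = 2×5434.7/(1.007×40.2²×14.8) = 0.4513.
CD = 0.0182 + 0.0266 × 0.4513² = 0.02362.
D = q·S·CD = 813.7 × 14.8 × 0.02362 = 284.4 N

D = 284 N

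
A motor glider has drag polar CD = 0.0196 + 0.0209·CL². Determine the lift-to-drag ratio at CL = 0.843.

L/D = 24.5

CD = 0.0196 + 0.0209 × 0.843² = 0.03445
L/D = CL/CD = 0.843 / 0.03445 = 24.5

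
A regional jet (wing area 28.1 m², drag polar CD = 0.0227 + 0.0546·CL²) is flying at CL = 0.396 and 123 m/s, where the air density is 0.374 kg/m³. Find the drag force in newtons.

CD = 0.0227 + 0.0546 × 0.396² = 0.03126
D = ½ρv²S·CD = ½ × 0.374 × 123² × 28.1 × 0.03126 = 2490 N

D = 2490 N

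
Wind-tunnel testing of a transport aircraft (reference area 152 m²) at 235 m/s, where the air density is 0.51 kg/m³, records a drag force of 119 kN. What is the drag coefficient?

CD = 0.0556

From D = ½ρv²S·CD, rearranging gives CD = 2D/(ρv²S).
CD = 2 × 1.19×10^5 / (0.51 × 235² × 152) = 0.0556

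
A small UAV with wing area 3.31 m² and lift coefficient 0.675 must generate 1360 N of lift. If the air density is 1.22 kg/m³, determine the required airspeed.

v = 31.6 m/s

L = ½ρv²S·CL ⇒ v = √(2L/(ρ·S·CL))
v = √(2 × 1360 / (1.22 × 3.31 × 0.675)) = √997.9 = 31.6 m/s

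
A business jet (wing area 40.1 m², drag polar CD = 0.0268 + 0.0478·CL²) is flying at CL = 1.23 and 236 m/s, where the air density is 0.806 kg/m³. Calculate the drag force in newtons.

CD = 0.0268 + 0.0478 × 1.23² = 0.09912
D = ½ρv²S·CD = ½ × 0.806 × 236² × 40.1 × 0.09912 = 89200 N

D = 89200 N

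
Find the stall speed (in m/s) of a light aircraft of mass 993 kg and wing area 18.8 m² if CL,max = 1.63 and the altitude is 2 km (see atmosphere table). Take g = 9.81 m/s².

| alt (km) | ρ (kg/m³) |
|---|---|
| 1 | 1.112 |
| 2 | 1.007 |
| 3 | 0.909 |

At 2 km, from the table: ρ = 1.007 kg/m³.
Stall occurs when L = W at CL,max. W = mg = 993 × 9.81 = 9741 N.
From L = ½ρV²S·CL,max = W: V_stall = √(2W/(ρSCL,max)) = √(2·9741/(1.007·18.8·1.63))
V_stall = √631.4 = 25.1 m/s

V_stall = 25.1 m/s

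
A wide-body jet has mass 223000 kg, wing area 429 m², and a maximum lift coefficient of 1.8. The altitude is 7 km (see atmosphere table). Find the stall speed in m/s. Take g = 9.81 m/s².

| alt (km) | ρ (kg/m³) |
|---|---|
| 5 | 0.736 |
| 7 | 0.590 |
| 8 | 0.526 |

At 7 km, from the table: ρ = 0.590 kg/m³.
At stall, lift equals weight: L = W = m·g = 223000 × 9.81 = 2.188×10^6 N.
From L = ½ρV²S·CL,max = W: V_stall = √(2W/(ρSCL,max)) = √(2·2.188×10^6/(0.59·429·1.8))
V_stall = √9603 = 98 m/s

V_stall = 98 m/s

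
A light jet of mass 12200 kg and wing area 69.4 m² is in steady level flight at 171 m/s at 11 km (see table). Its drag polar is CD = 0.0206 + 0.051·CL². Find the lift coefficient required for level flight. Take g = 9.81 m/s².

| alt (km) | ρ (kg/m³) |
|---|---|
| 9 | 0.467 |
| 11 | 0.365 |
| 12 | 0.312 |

CL = 0.323

At 11 km, from the table: ρ = 0.365 kg/m³.
In steady level flight, lift balances weight: W = mg = 12200 × 9.81 = 1.1968×10^5 N.
q = ½ρv² = ½ × 0.365 × 171² = 5336 Pa.
Required CL = L/(qS) = 1.1968×10^5/(5336·69.4) = 0.3232.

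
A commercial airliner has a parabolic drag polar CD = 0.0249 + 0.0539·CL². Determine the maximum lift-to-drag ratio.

(L/D)max = 13.6

For CD = CD0 + K·CL², (L/D)max occurs at CL* = √(CD0/K) and equals 1/(2√(K·CD0)).
(L/D)max = 1/(2√(0.0539 × 0.0249)) = 1/(2 × 0.03663) = 13.6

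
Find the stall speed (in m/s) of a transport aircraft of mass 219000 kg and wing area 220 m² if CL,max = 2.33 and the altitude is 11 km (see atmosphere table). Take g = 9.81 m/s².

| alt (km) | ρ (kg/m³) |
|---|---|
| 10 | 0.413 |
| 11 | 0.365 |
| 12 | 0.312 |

At 11 km, from the table: ρ = 0.365 kg/m³.
Weight W = mg = 219000 × 9.81 = 2.148×10^6 N.
From L = ½ρV²S·CL,max = W: V_stall = √(2W/(ρSCL,max)) = √(2·2.148×10^6/(0.365·220·2.33))
V_stall = √22970 = 152 m/s

V_stall = 152 m/s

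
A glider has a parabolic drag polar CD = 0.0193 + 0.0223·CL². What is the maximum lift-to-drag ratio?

(L/D)max = 24.1

For CD = CD0 + K·CL², (L/D)max occurs at CL* = √(CD0/K) and equals 1/(2√(K·CD0)).
(L/D)max = 1/(2√(0.0223 × 0.0193)) = 1/(2 × 0.02075) = 24.1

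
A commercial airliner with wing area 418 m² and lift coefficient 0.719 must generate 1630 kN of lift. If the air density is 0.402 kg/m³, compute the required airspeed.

v = 164 m/s

L = ½ρv²S·CL ⇒ v = √(2L/(ρ·S·CL))
v = √(2 × 1.63×10^6 / (0.402 × 418 × 0.719)) = √26980 = 164 m/s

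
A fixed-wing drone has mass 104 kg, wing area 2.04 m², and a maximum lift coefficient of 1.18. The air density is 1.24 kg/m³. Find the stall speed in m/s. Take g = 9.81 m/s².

At stall, lift equals weight: L = W = m·g = 104 × 9.81 = 1020 N.
V_stall = √(2W/(ρ·S·CL,max)) = √(2 × 1020 / (1.24 × 2.04 × 1.18))
V_stall = √683.6 = 26.1 m/s

V_stall = 26.1 m/s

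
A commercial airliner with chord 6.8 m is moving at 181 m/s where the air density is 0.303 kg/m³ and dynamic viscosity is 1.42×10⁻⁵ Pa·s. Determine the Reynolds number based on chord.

Re = ρ·v·c/μ = 0.303 × 181 × 6.8 / (1.42×10⁻⁵) = 2.63×10^7

Re = 2.63×10^7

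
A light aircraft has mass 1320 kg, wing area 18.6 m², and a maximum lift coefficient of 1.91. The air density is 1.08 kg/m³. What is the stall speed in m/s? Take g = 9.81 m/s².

V_stall = 26 m/s

At stall, lift equals weight: L = W = m·g = 1320 × 9.81 = 12950 N.
From L = ½ρV²S·CL,max = W: V_stall = √(2W/(ρSCL,max)) = √(2·12950/(1.08·18.6·1.91))
V_stall = √675 = 26 m/s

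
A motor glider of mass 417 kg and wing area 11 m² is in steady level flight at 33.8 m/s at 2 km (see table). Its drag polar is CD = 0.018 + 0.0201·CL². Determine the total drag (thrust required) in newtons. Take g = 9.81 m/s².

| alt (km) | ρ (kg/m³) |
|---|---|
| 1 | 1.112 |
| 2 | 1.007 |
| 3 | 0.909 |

D = 167 N

At 2 km, from the table: ρ = 1.007 kg/m³.
In steady level flight, lift balances weight: W = mg = 417 × 9.81 = 4090.8 N.
q = ½ρv² = ½ × 1.007 × 33.8² = 575.2 Pa.
Required CL = L/(qS) = 4090.8/(575.2·11) = 0.6465.
CD = 0.018 + 0.0201 × 0.6465² = 0.0264.
D = q·S·CD = 575.2 × 11 × 0.0264 = 167.1 N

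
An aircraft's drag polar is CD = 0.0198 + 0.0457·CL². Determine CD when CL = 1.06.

CD = 0.0711

CD = 0.0198 + 0.0457 × 1.06² = 0.0198 + 0.05135 = 0.0711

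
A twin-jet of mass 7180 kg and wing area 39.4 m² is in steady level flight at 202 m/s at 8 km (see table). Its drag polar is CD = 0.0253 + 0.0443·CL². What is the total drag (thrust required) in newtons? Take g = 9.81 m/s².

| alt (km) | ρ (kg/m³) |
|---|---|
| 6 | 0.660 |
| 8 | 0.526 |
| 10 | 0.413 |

D = 11200 N

At 8 km, from the table: ρ = 0.526 kg/m³.
Level flight ⇒ L = W = m·g = 7180 × 9.81 = 70436 N.
Dynamic pressure q = 0.5 × 0.526 × 202² = 10730 Pa.
CL = 2W/(ρv²S) = 2×70436/(0.526×202²×39.4) = 0.1666.
CD = 0.0253 + 0.0443 × 0.1666² = 0.02653.
D = q·S·CD = 10730 × 39.4 × 0.02653 = 11220 N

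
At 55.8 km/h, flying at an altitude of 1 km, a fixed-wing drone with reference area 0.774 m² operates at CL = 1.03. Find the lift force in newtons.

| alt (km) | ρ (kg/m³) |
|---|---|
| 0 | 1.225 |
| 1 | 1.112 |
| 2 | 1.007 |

At 1 km, from the table: ρ = 1.112 kg/m³.
Convert speed: v = 55.8 km/h ÷ 3.6 = 15.5 m/s.
Dynamic pressure q = ½ρv² = ½ × 1.112 × 15.5² = 133.6 Pa.
L = q·S·CL = 133.6 × 0.774 × 1.03 = 106 N

L = 106 N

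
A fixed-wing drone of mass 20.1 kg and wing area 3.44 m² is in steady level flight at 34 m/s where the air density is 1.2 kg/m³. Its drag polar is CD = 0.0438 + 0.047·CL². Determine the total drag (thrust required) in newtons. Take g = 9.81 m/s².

Weight W = mg = 20.1 × 9.81 = 197.18 N; in level flight L = W.
Dynamic pressure q = 0.5 × 1.2 × 34² = 693.6 Pa.
CL = 2W/(ρv²S) = 2×197.18/(1.2×34²×3.44) = 0.08264.
CD = 0.0438 + 0.047 × 0.08264² = 0.04412.
D = q·S·CD = 693.6 × 3.44 × 0.04412 = 105.3 N

D = 105 N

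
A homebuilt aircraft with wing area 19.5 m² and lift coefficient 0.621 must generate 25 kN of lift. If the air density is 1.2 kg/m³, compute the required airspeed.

L = ½ρv²S·CL ⇒ v = √(2L/(ρ·S·CL))
v = √(2 × 25000 / (1.2 × 19.5 × 0.621)) = √3441 = 58.7 m/s

v = 58.7 m/s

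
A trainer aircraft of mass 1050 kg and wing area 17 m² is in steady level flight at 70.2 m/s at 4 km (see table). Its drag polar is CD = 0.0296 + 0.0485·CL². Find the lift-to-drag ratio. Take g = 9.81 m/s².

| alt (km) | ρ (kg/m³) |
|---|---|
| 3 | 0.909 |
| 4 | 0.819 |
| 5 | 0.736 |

L/D = 8.84

At 4 km, from the table: ρ = 0.819 kg/m³.
In steady level flight, lift balances weight: W = mg = 1050 × 9.81 = 10300 N.
Dynamic pressure q = 0.5 × 0.819 × 70.2² = 2018 Pa.
CL = W/(q·S) = 10300 / (2018 × 17) = 0.3002.
CD = 0.0296 + 0.0485 × 0.3002² = 0.03397.
L/D = CL/CD = 0.3002 / 0.03397 = 8.84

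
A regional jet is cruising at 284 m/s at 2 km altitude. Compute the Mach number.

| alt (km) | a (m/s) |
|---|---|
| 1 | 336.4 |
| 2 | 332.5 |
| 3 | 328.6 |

At 2 km, from the table: a = 332.5 m/s.
M = v/a = 284 / 332.5 = 0.854

M = 0.854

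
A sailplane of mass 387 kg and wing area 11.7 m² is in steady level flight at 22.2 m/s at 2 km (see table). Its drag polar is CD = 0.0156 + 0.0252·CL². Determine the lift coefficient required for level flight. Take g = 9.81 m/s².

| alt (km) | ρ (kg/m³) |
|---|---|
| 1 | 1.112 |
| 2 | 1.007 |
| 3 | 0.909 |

At 2 km, from the table: ρ = 1.007 kg/m³.
Weight W = mg = 387 × 9.81 = 3796.5 N; in level flight L = W.
q = ½ρv² = ½ × 1.007 × 22.2² = 248.1 Pa.
CL = W/(q·S) = 3796.5 / (248.1 × 11.7) = 1.308.

CL = 1.31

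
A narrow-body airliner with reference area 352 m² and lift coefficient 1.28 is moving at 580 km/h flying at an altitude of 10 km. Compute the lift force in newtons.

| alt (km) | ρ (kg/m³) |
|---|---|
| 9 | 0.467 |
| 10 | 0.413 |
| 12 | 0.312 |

At 10 km, from the table: ρ = 0.413 kg/m³.
Convert speed: v = 580 km/h ÷ 3.6 = 161.1 m/s.
Dynamic pressure q = ½ρv² = ½ × 0.413 × 161.1² = 5360 Pa.
L = q·S·CL = 5360 × 352 × 1.28 = 2.42×10^6 N ≈ 2420 kN

L = 2.42×10^6 N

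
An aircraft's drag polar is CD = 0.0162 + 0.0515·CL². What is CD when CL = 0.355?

CD = 0.0227

CD = 0.0162 + 0.0515 × 0.355² = 0.0162 + 0.00649 = 0.0227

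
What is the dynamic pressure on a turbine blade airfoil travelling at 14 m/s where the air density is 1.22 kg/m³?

q = 120 Pa

q = ½ρv² = ½ × 1.22 × 14² = 120 Pa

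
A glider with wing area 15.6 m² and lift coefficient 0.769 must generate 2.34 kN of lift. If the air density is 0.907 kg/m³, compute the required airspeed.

v = 20.7 m/s

L = ½ρv²S·CL ⇒ v = √(2L/(ρ·S·CL))
v = √(2 × 2340 / (0.907 × 15.6 × 0.769)) = √430.1 = 20.7 m/s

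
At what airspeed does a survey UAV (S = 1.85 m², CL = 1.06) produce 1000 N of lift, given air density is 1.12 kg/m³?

L = ½ρv²S·CL ⇒ v = √(2L/(ρ·S·CL))
v = √(2 × 1000 / (1.12 × 1.85 × 1.06)) = √910.6 = 30.2 m/s

v = 30.2 m/s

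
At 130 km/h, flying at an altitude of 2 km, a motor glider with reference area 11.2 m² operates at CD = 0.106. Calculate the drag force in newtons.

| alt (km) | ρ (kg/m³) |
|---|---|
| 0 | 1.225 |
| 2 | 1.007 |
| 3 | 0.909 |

D = 779 N

At 2 km, from the table: ρ = 1.007 kg/m³.
Convert speed: v = 130 km/h ÷ 3.6 = 36.11 m/s.
Dynamic pressure q = ½ρv² = ½ × 1.007 × 36.11² = 656.6 Pa.
D = q·S·CD = 656.6 × 11.2 × 0.106 = 779 N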